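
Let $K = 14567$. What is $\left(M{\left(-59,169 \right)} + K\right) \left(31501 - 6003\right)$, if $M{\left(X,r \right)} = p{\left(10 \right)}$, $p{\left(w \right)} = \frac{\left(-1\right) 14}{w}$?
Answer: $\frac{1856968344}{5} \approx 3.7139 \cdot 10^{8}$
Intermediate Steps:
$p{\left(w \right)} = - \frac{14}{w}$
$M{\left(X,r \right)} = - \frac{7}{5}$ ($M{\left(X,r \right)} = - \frac{14}{10} = \left(-14\right) \frac{1}{10} = - \frac{7}{5}$)
$\left(M{\left(-59,169 \right)} + K\right) \left(31501 - 6003\right) = \left(- \frac{7}{5} + 14567\right) \left(31501 - 6003\right) = \frac{72828}{5} \cdot 25498 = \frac{1856968344}{5}$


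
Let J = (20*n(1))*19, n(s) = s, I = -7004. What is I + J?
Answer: -6624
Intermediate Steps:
J = 380 (J = (20*1)*19 = 20*19 = 380)
I + J = -7004 + 380 = -6624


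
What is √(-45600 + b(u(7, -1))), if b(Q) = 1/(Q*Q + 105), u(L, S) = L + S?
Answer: I*√906573459/141 ≈ 213.54*I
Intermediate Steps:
b(Q) = 1/(105 + Q²) (b(Q) = 1/(Q² + 105) = 1/(105 + Q²))
√(-45600 + b(u(7, -1))) = √(-45600 + 1/(105 + (7 - 1)²)) = √(-45600 + 1/(105 + 6²)) = √(-45600 + 1/(105 + 36)) = √(-45600 + 1/141) = √(-6429599/141) = I*√906573459/141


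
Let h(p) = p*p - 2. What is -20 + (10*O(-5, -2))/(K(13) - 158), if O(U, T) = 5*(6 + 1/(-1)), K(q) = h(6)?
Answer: -1365/62 ≈ -22.016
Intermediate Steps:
h(p) = -2 + p² (h(p) = p² - 2 = -2 + p²)
K(q) = 34 (K(q) = -2 + 6² = -2 + 36 = 34)
O(U, T) = 25 (O(U, T) = 5*(6 - 1) = 5*5 = 25)
-20 + (10*O(-5, -2))/(K(13) - 158) = -20 + (10*25)/(34 - 158) = -20 + 250/(-124) = -20 - 1/124*250 = -20 - 125/62 = -1365/62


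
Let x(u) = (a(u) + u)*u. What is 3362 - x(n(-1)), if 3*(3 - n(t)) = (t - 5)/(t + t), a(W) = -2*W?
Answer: 3366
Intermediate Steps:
n(t) = 3 - (-5 + t)/(6*t) (n(t) = 3 - (t - 5)/(3*(t + t)) = 3 - (-5 + t)/(3*(2*t)) = 3 - (-5 + t)*1/(2*t)/3 = 3 - (-5 + t)/(6*t))
x(u) = -u² (x(u) = (-2*u + u)*u = (-u)*u = -u²)
3362 - x(n(-1)) = 3362 - (-1)*((⅙)*(5 + 17*(-1))/(-1))² = 3362 - (-1)*((⅙)*(-1)*(5 - 17))² = 3362 - (-1)*((⅙)*(-1)*(-12))² = 3362 - (-1)*2² = 3362 - (-1)*4 = 3362 - 1*(-4) = 3362 + 4 = 3366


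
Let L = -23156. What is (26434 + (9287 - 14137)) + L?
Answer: -1572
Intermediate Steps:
(26434 + (9287 - 14137)) + L = (26434 + (9287 - 14137)) - 23156 = (26434 - 4850) - 23156 = 21584 - 23156 = -1572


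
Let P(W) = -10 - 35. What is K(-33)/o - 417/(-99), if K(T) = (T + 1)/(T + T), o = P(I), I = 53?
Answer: 6239/1485 ≈ 4.2013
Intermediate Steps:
P(W) = -45
o = -45
K(T) = (1 + T)/(2*T) (K(T) = (1 + T)/((2*T)) = (1 + T)*(1/(2*T)) = (1 + T)/(2*T))
K(-33)/o - 417/(-99) = ((1/2)*(1 - 33)/(-33))/(-45) - 417/(-99) = ((1/2)*(-1/33)*(-32))*(-1/45) - 417*(-1/99) = (16/33)*(-1/45) + 139/33 = -16/1485 + 139/33 = 6239/1485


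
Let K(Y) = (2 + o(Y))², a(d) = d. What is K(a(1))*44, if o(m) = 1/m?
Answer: 396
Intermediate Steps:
K(Y) = (2 + 1/Y)²
K(a(1))*44 = ((1 + 2*1)²/1²)*44 = (1*(1 + 2)²)*44 = (1*3²)*44 = (1*9)*44 = 9*44 = 396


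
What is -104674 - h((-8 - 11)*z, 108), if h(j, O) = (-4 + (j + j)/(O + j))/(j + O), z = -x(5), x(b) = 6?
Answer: -429896063/4107 ≈ -1.0467e+5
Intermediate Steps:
z = -6 (z = -1*6 = -6)
h(j, O) = (-4 + 2*j/(O + j))/(O + j) (h(j, O) = (-4 + (2*j)/(O + j))/(O + j) = (-4 + 2*j/(O + j))/(O + j))
-104674 - h((-8 - 11)*z, 108) = -104674 - 2*(-(-8 - 11)*(-6) - 2*108)/(108 + (-8 - 11)*(-6))² = -104674 - 2*(-(-19)*(-6) - 216)/(108 - 19*(-6))² = -104674 - 2*(-1*114 - 216)/(108 + 114)² = -104674 - 2*(-114 - 216)/222² = -104674 - 2*(-330)/49284 = -104674 - 1*(-55/4107) = -104674 + 55/4107 = -429896063/4107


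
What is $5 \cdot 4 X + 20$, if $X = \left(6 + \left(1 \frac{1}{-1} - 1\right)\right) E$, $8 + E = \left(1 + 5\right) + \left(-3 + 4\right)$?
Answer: $-60$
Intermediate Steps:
$E = -1$ ($E = -8 + \left(\left(1 + 5\right) + \left(-3 + 4\right)\right) = -8 + \left(6 + 1\right) = -8 + 7 = -1$)
$X = -4$ ($X = \left(6 + \left(1 \frac{1}{-1} - 1\right)\right) \left(-1\right) = \left(6 + \left(1 \left(-1\right) - 1\right)\right) \left(-1\right) = \left(6 - 2\right) \left(-1\right) = 4 \left(-1\right) = -4$)
$5 \cdot 4 X + 20 = 5 \cdot 4 \left(-4\right) + 20 = 20 \left(-4\right) + 20 = -80 + 20 = -60$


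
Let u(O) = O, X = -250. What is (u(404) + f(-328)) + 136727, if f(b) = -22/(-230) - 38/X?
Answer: 394252337/2875 ≈ 1.3713e+5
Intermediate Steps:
f(b) = 712/2875 (f(b) = -22/(-230) - 38/(-250) = -22*(-1/230) - 38*(-1/250) = 11/115 + 19/125 = 712/2875)
(u(404) + f(-328)) + 136727 = (404 + 712/2875) + 136727 = 1162212/2875 + 136727 = 394252337/2875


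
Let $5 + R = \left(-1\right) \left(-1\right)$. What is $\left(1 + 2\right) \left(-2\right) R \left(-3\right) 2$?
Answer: $-144$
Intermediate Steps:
$R = -4$ ($R = -5 - -1 = -5 + 1 = -4$)
$\left(1 + 2\right) \left(-2\right) R \left(-3\right) 2 = \left(1 + 2\right) \left(-2\right) \left(-4\right) \left(-3\right) 2 = 3 \left(-2\right) 12 \cdot 2 = \left(-6\right) 24 = -144$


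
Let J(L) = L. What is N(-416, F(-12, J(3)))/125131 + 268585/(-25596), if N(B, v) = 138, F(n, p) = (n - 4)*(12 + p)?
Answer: -33604777387/3202853076 ≈ -10.492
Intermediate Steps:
F(n, p) = (-4 + n)*(12 + p)
N(-416, F(-12, J(3)))/125131 + 268585/(-25596) = 138/125131 + 268585/(-25596) = 138*(1/125131) + 268585*(-1/25596) = 138/125131 - 268585/25596 = -33604777387/3202853076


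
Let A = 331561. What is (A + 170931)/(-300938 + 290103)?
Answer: -502492/10835 ≈ -46.377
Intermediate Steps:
(A + 170931)/(-300938 + 290103) = (331561 + 170931)/(-300938 + 290103) = 502492/(-10835) = 502492*(-1/10835) = -502492/10835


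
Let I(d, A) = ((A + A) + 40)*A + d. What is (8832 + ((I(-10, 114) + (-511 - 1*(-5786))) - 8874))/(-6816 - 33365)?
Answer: -35775/40181 ≈ -0.89035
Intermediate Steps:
I(d, A) = d + A*(40 + 2*A) (I(d, A) = (2*A + 40)*A + d = (40 + 2*A)*A + d = A*(40 + 2*A) + d = d + A*(40 + 2*A))
(8832 + ((I(-10, 114) + (-511 - 1*(-5786))) - 8874))/(-6816 - 33365) = (8832 + (((-10 + 2*114² + 40*114) + (-511 - 1*(-5786))) - 8874))/(-6816 - 33365) = (8832 + (((-10 + 2*12996 + 4560) + (-511 + 5786)) - 8874))/(-40181) = (8832 + (((-10 + 25992 + 4560) + 5275) - 8874))*(-1/40181) = (8832 + ((30542 + 5275) - 8874))*(-1/40181) = (8832 + (35817 - 8874))*(-1/40181) = (8832 + 26943)*(-1/40181) = 35775*(-1/40181) = -35775/40181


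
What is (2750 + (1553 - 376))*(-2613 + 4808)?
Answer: 8619765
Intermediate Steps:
(2750 + (1553 - 376))*(-2613 + 4808) = (2750 + 1177)*2195 = 3927*2195 = 8619765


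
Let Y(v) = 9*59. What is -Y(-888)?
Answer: -531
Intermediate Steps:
Y(v) = 531
-Y(-888) = -1*531 = -531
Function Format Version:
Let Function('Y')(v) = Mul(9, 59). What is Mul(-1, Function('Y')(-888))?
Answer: -531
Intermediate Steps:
Function('Y')(v) = 531
Mul(-1, Function('Y')(-888)) = Mul(-1, 531) = -531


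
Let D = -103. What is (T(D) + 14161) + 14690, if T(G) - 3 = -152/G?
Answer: 2972114/103 ≈ 28855.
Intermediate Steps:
T(G) = 3 - 152/G
(T(D) + 14161) + 14690 = ((3 - 152/(-103)) + 14161) + 14690 = ((3 - 152*(-1/103)) + 14161) + 14690 = ((3 + 152/103) + 14161) + 14690 = (461/103 + 14161) + 14690 = 1459044/103 + 14690 = 2972114/103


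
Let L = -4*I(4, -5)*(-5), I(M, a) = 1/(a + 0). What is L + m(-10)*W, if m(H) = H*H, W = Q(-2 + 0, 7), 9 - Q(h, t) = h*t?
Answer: 2296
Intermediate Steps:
Q(h, t) = 9 - h*t
W = 23 (W = 9 - 1*(-2 + 0)*7 = 9 - 1*(-2)*7 = 9 + 14 = 23)
I(M, a) = 1/a
m(H) = H²
L = -4 (L = -4/(-5)*(-5) = -4*(-⅕)*(-5) = (⅘)*(-5) = -4)
L + m(-10)*W = -4 + (-10)²*23 = -4 + 100*23 = -4 + 2300 = 2296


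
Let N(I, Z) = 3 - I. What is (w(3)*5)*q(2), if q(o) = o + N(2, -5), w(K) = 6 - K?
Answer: 45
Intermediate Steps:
q(o) = 1 + o (q(o) = o + (3 - 1*2) = o + (3 - 2) = o + 1 = 1 + o)
(w(3)*5)*q(2) = ((6 - 1*3)*5)*(1 + 2) = ((6 - 3)*5)*3 = (3*5)*3 = 15*3 = 45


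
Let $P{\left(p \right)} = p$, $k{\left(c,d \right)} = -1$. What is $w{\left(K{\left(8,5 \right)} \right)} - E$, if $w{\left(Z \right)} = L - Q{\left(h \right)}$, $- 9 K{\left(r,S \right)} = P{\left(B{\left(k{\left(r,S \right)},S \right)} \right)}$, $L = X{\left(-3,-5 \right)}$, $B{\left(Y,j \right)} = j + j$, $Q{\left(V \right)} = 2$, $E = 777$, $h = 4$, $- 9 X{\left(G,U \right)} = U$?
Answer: $- \frac{7006}{9} \approx -778.44$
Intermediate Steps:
$X{\left(G,U \right)} = - \frac{U}{9}$
$B{\left(Y,j \right)} = 2 j$
$L = \frac{5}{9}$ ($L = \left(- \frac{1}{9}\right) \left(-5\right) = \frac{5}{9} \approx 0.55556$)
$K{\left(r,S \right)} = - \frac{2 S}{9}$
$w{\left(Z \right)} = - \frac{13}{9}$ ($w{\left(Z \right)} = \frac{5}{9} - 2 = - \frac{13}{9}$)
$w{\left(K{\left(8,5 \right)} \right)} - E = - \frac{13}{9} - 777 = - \frac{7006}{9}$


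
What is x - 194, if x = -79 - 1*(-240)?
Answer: -33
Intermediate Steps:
x = 161 (x = -79 + 240 = 161)
x - 194 = 161 - 194 = -33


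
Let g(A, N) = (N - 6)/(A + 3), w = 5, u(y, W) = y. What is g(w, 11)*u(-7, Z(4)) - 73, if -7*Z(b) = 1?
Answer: -619/8 ≈ -77.375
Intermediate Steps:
Z(b) = -⅐ (Z(b) = -⅐*1 = -⅐)
g(A, N) = (-6 + N)/(3 + A)
g(w, 11)*u(-7, Z(4)) - 73 = ((-6 + 11)/(3 + 5))*(-7) - 73 = (5/8)*(-7) - 73 = -35/8 - 73 = -619/8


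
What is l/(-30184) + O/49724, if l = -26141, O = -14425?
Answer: 216107721/375217304 ≈ 0.57595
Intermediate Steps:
l/(-30184) + O/49724 = -26141/(-30184) - 14425/49724 = -26141*(-1/30184) - 14425*1/49724 = 26141/30184 - 14425/49724 = 216107721/375217304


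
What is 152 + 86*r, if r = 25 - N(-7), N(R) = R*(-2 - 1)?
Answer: 496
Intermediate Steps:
N(R) = -3*R (N(R) = R*(-3) = -3*R)
r = 4 (r = 25 - (-3)*(-7) = 25 - 1*21 = 25 - 21 = 4)
152 + 86*r = 152 + 86*4 = 152 + 344 = 496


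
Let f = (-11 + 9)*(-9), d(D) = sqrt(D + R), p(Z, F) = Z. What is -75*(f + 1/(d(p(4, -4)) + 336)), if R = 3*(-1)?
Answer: -455025/337 ≈ -1350.2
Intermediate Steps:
R = -3
d(D) = sqrt(-3 + D) (d(D) = sqrt(D - 3) = sqrt(-3 + D))
f = 18 (f = -2*(-9) = 18)
-75*(f + 1/(d(p(4, -4)) + 336)) = -75*(18 + 1/(sqrt(-3 + 4) + 336)) = -75*(18 + 1/(sqrt(1) + 336)) = -75*(18 + 1/(1 + 336)) = -75*(18 + 1/337) = -75*6067/337 = -1*455025/337 = -455025/337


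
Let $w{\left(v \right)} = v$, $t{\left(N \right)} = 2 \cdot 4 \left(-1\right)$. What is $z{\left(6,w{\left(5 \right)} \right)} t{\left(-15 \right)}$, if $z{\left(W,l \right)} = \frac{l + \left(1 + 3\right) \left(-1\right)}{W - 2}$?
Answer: $-2$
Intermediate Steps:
$t{\left(N \right)} = -8$ ($t{\left(N \right)} = 8 \left(-1\right) = -8$)
$z{\left(W,l \right)} = \frac{-4 + l}{-2 + W}$ ($z{\left(W,l \right)} = \frac{l + 4 \left(-1\right)}{-2 + W} = \frac{l - 4}{-2 + W} = \frac{-4 + l}{-2 + W}$)
$z{\left(6,w{\left(5 \right)} \right)} t{\left(-15 \right)} = \frac{-4 + 5}{-2 + 6} \left(-8\right) = \frac{1}{4} \cdot 1 \left(-8\right) = \frac{1}{4} \left(-8\right) = -2$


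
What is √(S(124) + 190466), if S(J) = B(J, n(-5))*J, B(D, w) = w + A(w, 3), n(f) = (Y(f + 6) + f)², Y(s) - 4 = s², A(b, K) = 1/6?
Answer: 2*√428595/3 ≈ 436.45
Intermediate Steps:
A(b, K) = ⅙
Y(s) = 4 + s²
n(f) = (4 + f + (6 + f)²)² (n(f) = ((4 + (f + 6)²) + f)² = ((4 + (6 + f)²) + f)² = (4 + f + (6 + f)²)²)
B(D, w) = ⅙ + w (B(D, w) = w + ⅙ = ⅙ + w)
S(J) = J/6 (S(J) = (⅙ + (4 - 5 + (6 - 5)²)²)*J = (⅙ + (4 - 5 + 1²)²)*J = (⅙ + (4 - 5 + 1)²)*J = (⅙ + 0²)*J = (⅙ + 0)*J = J/6)
√(S(124) + 190466) = √((⅙)*124 + 190466) = √(62/3 + 190466) = √(571460/3) = 2*√428595/3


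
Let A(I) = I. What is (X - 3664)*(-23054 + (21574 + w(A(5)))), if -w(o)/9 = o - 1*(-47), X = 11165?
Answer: -14611948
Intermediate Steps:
w(o) = -423 - 9*o (w(o) = -9*(o - 1*(-47)) = -9*(o + 47) = -9*(47 + o) = -423 - 9*o)
(X - 3664)*(-23054 + (21574 + w(A(5)))) = (11165 - 3664)*(-23054 + (21574 + (-423 - 9*5))) = 7501*(-23054 + (21574 + (-423 - 45))) = 7501*(-23054 + (21574 - 468)) = 7501*(-23054 + 21106) = 7501*(-1948) = -14611948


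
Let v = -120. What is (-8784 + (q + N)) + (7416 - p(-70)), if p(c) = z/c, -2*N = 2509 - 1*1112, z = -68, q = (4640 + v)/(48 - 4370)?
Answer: -312904603/151270 ≈ -2068.5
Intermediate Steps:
q = -2260/2161 (q = (4640 - 120)/(48 - 4370) = 4520/(-4322) = 4520*(-1/4322) = -2260/2161 ≈ -1.0458)
N = -1397/2 (N = -(2509 - 1*1112)/2 = -(2509 - 1112)/2 = -½*1397 = -1397/2 ≈ -698.50)
p(c) = -68/c
(-8784 + (q + N)) + (7416 - p(-70)) = (-8784 + (-2260/2161 - 1397/2)) + (7416 - (-68)/(-70)) = (-8784 - 3023437/4322) + (7416 - (-68)*(-1)/70) = -40987885/4322 + (7416 - 1*34/35) = -40987885/4322 + (7416 - 34/35) = -40987885/4322 + 259526/35 = -312904603/151270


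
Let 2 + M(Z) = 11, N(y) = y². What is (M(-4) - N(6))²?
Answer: 729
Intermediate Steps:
M(Z) = 9 (M(Z) = -2 + 11 = 9)
(M(-4) - N(6))² = (9 - 1*6²)² = (9 - 1*36)² = (9 - 36)² = (-27)² = 729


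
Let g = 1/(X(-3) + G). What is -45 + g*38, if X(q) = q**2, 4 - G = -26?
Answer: -1717/39 ≈ -44.026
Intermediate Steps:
G = 30 (G = 4 - 1*(-26) = 4 + 26 = 30)
g = 1/39 (g = 1/((-3)**2 + 30) = 1/(9 + 30) = 1/39 ≈ 0.025641)
-45 + g*38 = -45 + (1/39)*38 = -45 + 38/39 = -1717/39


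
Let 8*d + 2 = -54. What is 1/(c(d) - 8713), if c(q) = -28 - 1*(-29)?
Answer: -1/8712 ≈ -0.00011478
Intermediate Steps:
d = -7 (d = -¼ + (⅛)*(-54) = -¼ - 27/4 = -7)
c(q) = 1 (c(q) = -28 + 29 = 1)
1/(c(d) - 8713) = 1/(1 - 8713) = 1/(-8712) = -1/8712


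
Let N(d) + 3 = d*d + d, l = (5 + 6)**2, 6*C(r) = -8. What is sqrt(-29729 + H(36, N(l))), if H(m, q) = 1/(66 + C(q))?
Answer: I*sqrt(1118880062)/194 ≈ 172.42*I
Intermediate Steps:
C(r) = -4/3 (C(r) = (1/6)*(-8) = -4/3)
l = 121 (l = 11**2 = 121)
N(d) = -3 + d + d**2 (N(d) = -3 + (d*d + d) = -3 + (d**2 + d) = -3 + (d + d**2) = -3 + d + d**2)
H(m, q) = 3/194 (H(m, q) = 1/(66 - 4/3) = 1/(194/3) = 3/194)
sqrt(-29729 + H(36, N(l))) = sqrt(-29729 + 3/194) = sqrt(-5767423/194) = I*sqrt(1118880062)/194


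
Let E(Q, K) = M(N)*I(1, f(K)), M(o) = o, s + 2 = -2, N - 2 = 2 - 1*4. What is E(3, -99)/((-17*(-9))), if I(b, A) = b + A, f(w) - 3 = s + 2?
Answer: 0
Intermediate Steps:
N = 0 (N = 2 + (2 - 1*4) = 2 + (2 - 4) = 2 - 2 = 0)
s = -4 (s = -2 - 2 = -4)
f(w) = 1 (f(w) = 3 + (-4 + 2) = 3 - 2 = 1)
I(b, A) = A + b
E(Q, K) = 0 (E(Q, K) = 0*(1 + 1) = 0*2 = 0)
E(3, -99)/((-17*(-9))) = 0/((-17*(-9))) = 0/153 = 0*(1/153) = 0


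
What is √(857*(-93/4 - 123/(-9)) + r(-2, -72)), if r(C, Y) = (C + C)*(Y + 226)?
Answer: I*√317841/6 ≈ 93.962*I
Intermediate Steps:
r(C, Y) = 2*C*(226 + Y) (r(C, Y) = (2*C)*(226 + Y) = 2*C*(226 + Y))
√(857*(-93/4 - 123/(-9)) + r(-2, -72)) = √(857*(-93/4 - 123/(-9)) + 2*(-2)*(226 - 72)) = √(857*(-93*¼ - 123*(-⅑)) + 2*(-2)*154) = √(857*(-93/4 + 41/3) - 616) = √(857*(-115/12) - 616) = √(-98555/12 - 616) = √(-105947/12) = I*√317841/6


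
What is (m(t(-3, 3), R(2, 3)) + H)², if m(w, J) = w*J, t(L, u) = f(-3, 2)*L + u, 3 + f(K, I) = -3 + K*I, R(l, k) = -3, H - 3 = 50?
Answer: 4096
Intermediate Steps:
H = 53 (H = 3 + 50 = 53)
f(K, I) = -6 + I*K (f(K, I) = -3 + (-3 + K*I) = -3 + (-3 + I*K) = -6 + I*K)
t(L, u) = u - 12*L (t(L, u) = (-6 + 2*(-3))*L + u = (-6 - 6)*L + u = -12*L + u = u - 12*L)
m(w, J) = J*w
(m(t(-3, 3), R(2, 3)) + H)² = (-3*(3 - 12*(-3)) + 53)² = (-3*(3 + 36) + 53)² = (-3*39 + 53)² = (-117 + 53)² = (-64)² = 4096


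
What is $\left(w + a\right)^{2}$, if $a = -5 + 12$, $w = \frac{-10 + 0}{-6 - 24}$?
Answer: $\frac{484}{9} \approx 53.778$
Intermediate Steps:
$w = \frac{1}{3}$ ($w = - \frac{10}{-30} = \left(-10\right) \left(- \frac{1}{30}\right) = \frac{1}{3} \approx 0.33333$)
$a = 7$
$\left(w + a\right)^{2} = \left(\frac{1}{3} + 7\right)^{2} = \left(\frac{22}{3}\right)^{2} = \frac{484}{9}$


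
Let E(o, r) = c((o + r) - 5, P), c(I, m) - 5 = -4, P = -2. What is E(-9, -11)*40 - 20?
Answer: 20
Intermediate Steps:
c(I, m) = 1 (c(I, m) = 5 - 4 = 1)
E(o, r) = 1
E(-9, -11)*40 - 20 = 1*40 - 20 = 40 - 20 = 20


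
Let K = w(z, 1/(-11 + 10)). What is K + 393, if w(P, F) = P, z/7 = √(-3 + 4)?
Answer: 400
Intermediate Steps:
z = 7 (z = 7*√(-3 + 4) = 7*√1 = 7*1 = 7)
K = 7
K + 393 = 7 + 393 = 400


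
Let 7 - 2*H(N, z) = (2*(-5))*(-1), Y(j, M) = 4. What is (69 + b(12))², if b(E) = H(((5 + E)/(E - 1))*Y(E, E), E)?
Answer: 18225/4 ≈ 4556.3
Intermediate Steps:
H(N, z) = -3/2 (H(N, z) = 7/2 - 2*(-5)*(-1)/2 = 7/2 - (-5)*(-1) = 7/2 - ½*10 = 7/2 - 5 = -3/2)
b(E) = -3/2
(69 + b(12))² = (69 - 3/2)² = (135/2)² = 18225/4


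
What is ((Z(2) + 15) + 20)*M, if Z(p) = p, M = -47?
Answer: -1739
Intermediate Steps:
((Z(2) + 15) + 20)*M = ((2 + 15) + 20)*(-47) = (17 + 20)*(-47) = 37*(-47) = -1739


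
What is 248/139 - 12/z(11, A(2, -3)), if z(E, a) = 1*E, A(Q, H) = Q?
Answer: 1060/1529 ≈ 0.69326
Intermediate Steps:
z(E, a) = E
248/139 - 12/z(11, A(2, -3)) = 248/139 - 12/11 = 1060/1529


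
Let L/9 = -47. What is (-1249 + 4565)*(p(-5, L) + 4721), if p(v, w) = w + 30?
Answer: 14351648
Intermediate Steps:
L = -423 (L = 9*(-47) = -423)
p(v, w) = 30 + w
(-1249 + 4565)*(p(-5, L) + 4721) = (-1249 + 4565)*((30 - 423) + 4721) = 3316*(-393 + 4721) = 3316*4328 = 14351648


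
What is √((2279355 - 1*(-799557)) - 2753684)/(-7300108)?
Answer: -√81307/3650054 ≈ -7.8120e-5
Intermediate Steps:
√((2279355 - 1*(-799557)) - 2753684)/(-7300108) = √((2279355 + 799557) - 2753684)*(-1/7300108) = √(3078912 - 2753684)*(-1/7300108) = √325228*(-1/7300108) = (2*√81307)*(-1/7300108) = -√81307/3650054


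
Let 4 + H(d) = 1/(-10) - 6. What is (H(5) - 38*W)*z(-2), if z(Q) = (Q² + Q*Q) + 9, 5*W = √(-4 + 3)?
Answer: -1717/10 - 646*I/5 ≈ -171.7 - 129.2*I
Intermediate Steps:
H(d) = -101/10 (H(d) = -4 + (1/(-10) - 6) = -4 + (-⅒ - 6) = -4 - 61/10 = -101/10)
W = I/5 (W = √(-4 + 3)/5 = √(-1)/5 = I/5 ≈ 0.2*I)
z(Q) = 9 + 2*Q² (z(Q) = (Q² + Q²) + 9 = 2*Q² + 9 = 9 + 2*Q²)
(H(5) - 38*W)*z(-2) = (-101/10 - 38*I/5)*(9 + 2*(-2)²) = (-101/10 - 38*I/5)*(9 + 2*4) = (-101/10 - 38*I/5)*(9 + 8) = (-101/10 - 38*I/5)*17 = -1717/10 - 646*I/5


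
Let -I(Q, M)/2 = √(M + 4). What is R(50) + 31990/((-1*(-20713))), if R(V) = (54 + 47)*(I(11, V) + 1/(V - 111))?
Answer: -20089/180499 - 606*√6 ≈ -1484.5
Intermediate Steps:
I(Q, M) = -2*√(4 + M) (I(Q, M) = -2*√(M + 4) = -2*√(4 + M))
R(V) = -202*√(4 + V) + 101/(-111 + V) (R(V) = (54 + 47)*(-2*√(4 + V) + 1/(V - 111)) = 101*(-2*√(4 + V) + 1/(-111 + V)) = 101*(1/(-111 + V) - 2*√(4 + V)) = -202*√(4 + V) + 101/(-111 + V))
R(50) + 31990/((-1*(-20713))) = 101*(1 + 222*√(4 + 50) - 2*50*√(4 + 50))/(-111 + 50) + 31990/((-1*(-20713))) = 101*(1 + 222*√54 - 2*50*√54)/(-61) + 31990/20713 = 101*(-1/61)*(1 + 222*(3*√6) - 2*50*3*√6) + 31990*(1/20713) = 101*(-1/61)*(1 + 666*√6 - 300*√6) + 4570/2959 = 101*(-1/61)*(1 + 366*√6) + 4570/2959 = (-101/61 - 606*√6) + 4570/2959 = -20089/180499 - 606*√6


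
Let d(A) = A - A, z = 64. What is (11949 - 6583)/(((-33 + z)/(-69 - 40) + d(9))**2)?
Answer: 63753446/961 ≈ 66341.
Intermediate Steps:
d(A) = 0
(11949 - 6583)/(((-33 + z)/(-69 - 40) + d(9))**2) = (11949 - 6583)/(((-33 + 64)/(-69 - 40) + 0)**2) = 5366/((31/(-109) + 0)**2) = 5366/((31*(-1/109) + 0)**2) = 5366/((-31/109 + 0)**2) = 5366/((-31/109)**2) = 5366/(961/11881) = 5366*(11881/961) = 63753446/961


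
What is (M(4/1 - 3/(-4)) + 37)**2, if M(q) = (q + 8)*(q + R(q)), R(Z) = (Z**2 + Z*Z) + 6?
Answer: 575088361/1024 ≈ 5.6161e+5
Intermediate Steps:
R(Z) = 6 + 2*Z**2 (R(Z) = (Z**2 + Z**2) + 6 = 2*Z**2 + 6 = 6 + 2*Z**2)
M(q) = (8 + q)*(6 + q + 2*q**2) (M(q) = (q + 8)*(q + (6 + 2*q**2)) = (8 + q)*(6 + q + 2*q**2))
(M(4/1 - 3/(-4)) + 37)**2 = ((48 + 2*(4/1 - 3/(-4))**3 + 14*(4/1 - 3/(-4)) + 17*(4/1 - 3/(-4))**2) + 37)**2 = ((48 + 2*(4*1 - 3*(-1/4))**3 + 14*(4*1 - 3*(-1/4)) + 17*(4*1 - 3*(-1/4))**2) + 37)**2 = ((48 + 2*(4 + 3/4)**3 + 14*(4 + 3/4) + 17*(4 + 3/4)**2) + 37)**2 = ((48 + 2*(19/4)**3 + 14*(19/4) + 17*(19/4)**2) + 37)**2 = ((48 + 2*(6859/64) + 133/2 + 17*(361/16)) + 37)**2 = ((48 + 6859/32 + 133/2 + 6137/16) + 37)**2 = (22797/32 + 37)**2 = (23981/32)**2 = 575088361/1024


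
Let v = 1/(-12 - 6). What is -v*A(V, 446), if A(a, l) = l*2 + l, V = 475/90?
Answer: 223/3 ≈ 74.333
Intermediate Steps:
V = 95/18 (V = 475*(1/90) = 95/18 ≈ 5.2778)
A(a, l) = 3*l (A(a, l) = 2*l + l = 3*l)
v = -1/18 (v = 1/(-18) = -1/18 ≈ -0.055556)
-v*A(V, 446) = -(-1)*3*446/18 = -(-1)*1338/18 = -1*(-223/3) = 223/3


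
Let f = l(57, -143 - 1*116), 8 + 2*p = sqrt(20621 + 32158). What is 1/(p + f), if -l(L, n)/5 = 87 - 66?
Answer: 436/5255 + 2*sqrt(52779)/5255 ≈ 0.17040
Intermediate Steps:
l(L, n) = -105 (l(L, n) = -5*(87 - 66) = -5*21 = -105)
p = -4 + sqrt(52779)/2 (p = -4 + sqrt(20621 + 32158)/2 = -4 + sqrt(52779)/2 ≈ 110.87)
f = -105
1/(p + f) = 1/((-4 + sqrt(52779)/2) - 105) = 1/(-109 + sqrt(52779)/2)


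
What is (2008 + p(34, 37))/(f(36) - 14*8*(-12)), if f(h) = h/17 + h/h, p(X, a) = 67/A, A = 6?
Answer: 205955/137406 ≈ 1.4989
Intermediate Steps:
p(X, a) = 67/6
f(h) = 1 + h/17 (f(h) = h*(1/17) + 1 = h/17 + 1 = 1 + h/17)
(2008 + p(34, 37))/(f(36) - 14*8*(-12)) = (2008 + 67/6)/((1 + (1/17)*36) - 14*8*(-12)) = 12115/(6*((1 + 36/17) - 112*(-12))) = 12115/(6*(53/17 + 1344)) = 12115/(6*(22901/17)) = (12115/6)*(17/22901) = 205955/137406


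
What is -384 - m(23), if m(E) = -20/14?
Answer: -2678/7 ≈ -382.57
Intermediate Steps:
m(E) = -10/7 (m(E) = -20*1/14 = -10/7)
-384 - m(23) = -384 - 1*(-10/7) = -384 + 10/7 = -2678/7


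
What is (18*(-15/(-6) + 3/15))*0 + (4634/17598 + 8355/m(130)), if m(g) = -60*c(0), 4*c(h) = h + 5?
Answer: -698494/6285 ≈ -111.14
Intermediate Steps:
c(h) = 5/4 + h/4 (c(h) = (h + 5)/4 = (5 + h)/4 = 5/4 + h/4)
m(g) = -75 (m(g) = -60*(5/4 + (1/4)*0) = -60*(5/4 + 0) = -60*5/4 = -75)
(18*(-15/(-6) + 3/15))*0 + (4634/17598 + 8355/m(130)) = (18*(-15/(-6) + 3/15))*0 + (4634/17598 + 8355/(-75)) = (18*(-15*(-1/6) + 3*(1/15)))*0 + (4634*(1/17598) + 8355*(-1/75)) = (18*(5/2 + 1/5))*0 + (331/1257 - 557/5) = (18*(27/10))*0 - 698494/6285 = (243/5)*0 - 698494/6285 = 0 - 698494/6285 = -698494/6285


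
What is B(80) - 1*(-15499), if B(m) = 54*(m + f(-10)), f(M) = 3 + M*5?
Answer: 17281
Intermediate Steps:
f(M) = 3 + 5*M
B(m) = -2538 + 54*m (B(m) = 54*(m + (3 + 5*(-10))) = 54*(m + (3 - 50)) = 54*(m - 47) = 54*(-47 + m) = -2538 + 54*m)
B(80) - 1*(-15499) = (-2538 + 54*80) - 1*(-15499) = (-2538 + 4320) + 15499 = 1782 + 15499 = 17281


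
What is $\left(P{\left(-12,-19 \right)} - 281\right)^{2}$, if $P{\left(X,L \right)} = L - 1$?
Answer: $90601$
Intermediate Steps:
$P{\left(X,L \right)} = -1 + L$
$\left(P{\left(-12,-19 \right)} - 281\right)^{2} = \left(\left(-1 - 19\right) - 281\right)^{2} = \left(-20 - 281\right)^{2} = \left(-301\right)^{2} = 90601$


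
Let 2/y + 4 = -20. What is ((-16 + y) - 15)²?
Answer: 139129/144 ≈ 966.17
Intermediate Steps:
y = -1/12 (y = 2/(-4 - 20) = 2/(-24) = 2*(-1/24) = -1/12 ≈ -0.083333)
((-16 + y) - 15)² = ((-16 - 1/12) - 15)² = (-193/12 - 15)² = (-373/12)² = 139129/144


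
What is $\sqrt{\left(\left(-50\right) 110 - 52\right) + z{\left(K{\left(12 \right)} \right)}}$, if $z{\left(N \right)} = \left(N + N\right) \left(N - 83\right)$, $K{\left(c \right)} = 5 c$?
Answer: $2 i \sqrt{2078} \approx 91.17 i$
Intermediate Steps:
$z{\left(N \right)} = 2 N \left(-83 + N\right)$
$\sqrt{\left(\left(-50\right) 110 - 52\right) + z{\left(K{\left(12 \right)} \right)}} = \sqrt{\left(\left(-50\right) 110 - 52\right) + 2 \cdot 5 \cdot 12 \left(-83 + 5 \cdot 12\right)} = \sqrt{\left(-5500 - 52\right) + 2 \cdot 60 \left(-83 + 60\right)} = \sqrt{-5552 + 2 \cdot 60 \left(-23\right)} = \sqrt{-5552 - 2760} = \sqrt{-8312} = 2 i \sqrt{2078}$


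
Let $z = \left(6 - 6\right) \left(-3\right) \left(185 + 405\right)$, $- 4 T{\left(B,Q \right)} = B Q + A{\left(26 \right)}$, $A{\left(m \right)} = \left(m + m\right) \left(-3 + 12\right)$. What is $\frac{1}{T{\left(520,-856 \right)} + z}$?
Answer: $\frac{1}{111163} \approx 8.9958 \cdot 10^{-6}$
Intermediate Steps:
$A{\left(m \right)} = 18 m$ ($A{\left(m \right)} = 2 m 9 = 18 m$)
$T{\left(B,Q \right)} = -117 - \frac{B Q}{4}$ ($T{\left(B,Q \right)} = - \frac{B Q + 18 \cdot 26}{4} = - \frac{B Q + 468}{4} = - \frac{468 + B Q}{4} = -117 - \frac{B Q}{4}$)
$z = 0$ ($z = 0 \left(-3\right) 590 = 0 \cdot 590 = 0$)
$\frac{1}{T{\left(520,-856 \right)} + z} = \frac{1}{\left(-117 - 130 \left(-856\right)\right) + 0} = \frac{1}{\left(-117 + 111280\right) + 0} = \frac{1}{111163 + 0} = \frac{1}{111163}$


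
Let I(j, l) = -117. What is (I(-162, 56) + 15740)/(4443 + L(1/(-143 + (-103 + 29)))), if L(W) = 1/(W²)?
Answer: 15623/51532 ≈ 0.30317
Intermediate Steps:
L(W) = W⁻²
(I(-162, 56) + 15740)/(4443 + L(1/(-143 + (-103 + 29)))) = (-117 + 15740)/(4443 + (1/(-143 + (-103 + 29)))⁻²) = 15623/(4443 + (1/(-143 - 74))⁻²) = 15623/(4443 + (1/(-217))⁻²) = 15623/(4443 + (-1/217)⁻²) = 15623/(4443 + 47089) = 15623/51532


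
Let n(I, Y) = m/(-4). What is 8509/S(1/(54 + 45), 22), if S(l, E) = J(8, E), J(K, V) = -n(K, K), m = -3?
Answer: -34036/3 ≈ -11345.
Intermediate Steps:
n(I, Y) = ¾ (n(I, Y) = -3/(-4) = -3*(-¼) = ¾)
J(K, V) = -¾ (J(K, V) = -1*¾ = -¾)
S(l, E) = -¾
8509/S(1/(54 + 45), 22) = 8509/(-¾) = 8509*(-4/3) = -34036/3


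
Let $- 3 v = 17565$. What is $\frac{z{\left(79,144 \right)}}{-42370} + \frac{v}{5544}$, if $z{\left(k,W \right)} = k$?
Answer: $- \frac{124257163}{117449640} \approx -1.058$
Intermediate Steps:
$v = -5855$ ($v = \left(- \frac{1}{3}\right) 17565 = -5855$)
$\frac{z{\left(79,144 \right)}}{-42370} + \frac{v}{5544} = \frac{79}{-42370} - \frac{5855}{5544} = 79 \left(- \frac{1}{42370}\right) - \frac{5855}{5544} = - \frac{79}{42370} - \frac{5855}{5544} = - \frac{124257163}{117449640}$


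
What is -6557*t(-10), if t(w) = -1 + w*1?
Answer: 72127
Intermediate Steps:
t(w) = -1 + w
-6557*t(-10) = -6557*(-1 - 10) = -6557*(-11) = 72127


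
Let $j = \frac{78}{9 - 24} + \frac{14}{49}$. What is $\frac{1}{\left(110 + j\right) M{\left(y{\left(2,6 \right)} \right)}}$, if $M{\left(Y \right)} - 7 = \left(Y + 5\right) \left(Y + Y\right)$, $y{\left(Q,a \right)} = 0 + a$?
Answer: $\frac{35}{511242} \approx 6.8461 \cdot 10^{-5}$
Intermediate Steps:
$j = - \frac{172}{35}$ ($j = \frac{78}{-15} + 14 \cdot \frac{1}{49} = 78 \left(- \frac{1}{15}\right) + \frac{2}{7} = - \frac{26}{5} + \frac{2}{7} = - \frac{172}{35} \approx -4.9143$)
$y{\left(Q,a \right)} = a$
$M{\left(Y \right)} = 7 + 2 Y \left(5 + Y\right)$ ($M{\left(Y \right)} = 7 + \left(Y + 5\right) \left(Y + Y\right) = 7 + \left(5 + Y\right) 2 Y = 7 + 2 Y \left(5 + Y\right)$)
$\frac{1}{\left(110 + j\right) M{\left(y{\left(2,6 \right)} \right)}} = \frac{1}{\left(110 - \frac{172}{35}\right) \left(7 + 2 \cdot 6^{2} + 10 \cdot 6\right)} = \frac{1}{\frac{3678}{35} \left(7 + 2 \cdot 36 + 60\right)} = \frac{1}{\frac{3678}{35} \left(7 + 72 + 60\right)} = \frac{1}{\frac{3678}{35} \cdot 139} = \frac{1}{\frac{511242}{35}} = \frac{35}{511242}$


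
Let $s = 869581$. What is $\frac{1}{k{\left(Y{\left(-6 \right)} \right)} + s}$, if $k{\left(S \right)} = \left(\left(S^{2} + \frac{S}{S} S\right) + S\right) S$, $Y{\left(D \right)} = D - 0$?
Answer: $\frac{1}{869437} \approx 1.1502 \cdot 10^{-6}$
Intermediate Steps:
$Y{\left(D \right)} = D$ ($Y{\left(D \right)} = D + 0 = D$)
$k{\left(S \right)} = S \left(S^{2} + 2 S\right)$ ($k{\left(S \right)} = \left(\left(S^{2} + 1 S\right) + S\right) S = \left(\left(S^{2} + S\right) + S\right) S = \left(\left(S + S^{2}\right) + S\right) S = \left(S^{2} + 2 S\right) S = S \left(S^{2} + 2 S\right)$)
$\frac{1}{k{\left(Y{\left(-6 \right)} \right)} + s} = \frac{1}{\left(-6\right)^{2} \left(2 - 6\right) + 869581} = \frac{1}{36 \left(-4\right) + 869581} = \frac{1}{-144 + 869581} = \frac{1}{869437}$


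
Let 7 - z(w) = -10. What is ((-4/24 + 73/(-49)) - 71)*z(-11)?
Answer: -363137/294 ≈ -1235.2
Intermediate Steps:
z(w) = 17 (z(w) = 7 - 1*(-10) = 7 + 10 = 17)
((-4/24 + 73/(-49)) - 71)*z(-11) = ((-4/24 + 73/(-49)) - 71)*17 = ((-4*1/24 + 73*(-1/49)) - 71)*17 = ((-1/6 - 73/49) - 71)*17 = (-487/294 - 71)*17 = -21361/294*17 = -363137/294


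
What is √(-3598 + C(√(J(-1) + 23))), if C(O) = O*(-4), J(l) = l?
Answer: √(-3598 - 4*√22) ≈ 60.14*I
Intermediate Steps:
C(O) = -4*O
√(-3598 + C(√(J(-1) + 23))) = √(-3598 - 4*√(-1 + 23)) = √(-3598 - 4*√22)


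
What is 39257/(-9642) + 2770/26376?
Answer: -28020397/7064372 ≈ -3.9664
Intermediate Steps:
39257/(-9642) + 2770/26376 = 39257*(-1/9642) + 2770*(1/26376) = -39257/9642 + 1385/13188 = -28020397/7064372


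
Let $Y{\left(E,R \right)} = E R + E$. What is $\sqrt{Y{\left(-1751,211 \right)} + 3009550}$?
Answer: $\sqrt{2638338} \approx 1624.3$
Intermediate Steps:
$Y{\left(E,R \right)} = E + E R$
$\sqrt{Y{\left(-1751,211 \right)} + 3009550} = \sqrt{- 1751 \left(1 + 211\right) + 3009550} = \sqrt{\left(-1751\right) 212 + 3009550} = \sqrt{-371212 + 3009550} = \sqrt{2638338}$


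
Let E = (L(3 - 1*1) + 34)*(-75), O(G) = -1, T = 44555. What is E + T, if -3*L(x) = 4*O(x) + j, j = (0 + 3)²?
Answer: 42130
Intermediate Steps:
j = 9 (j = 3² = 9)
L(x) = -5/3 (L(x) = -(4*(-1) + 9)/3 = -(-4 + 9)/3 = -⅓*5 = -5/3)
E = -2425 (E = (-5/3 + 34)*(-75) = (97/3)*(-75) = -2425)
E + T = -2425 + 44555 = 42130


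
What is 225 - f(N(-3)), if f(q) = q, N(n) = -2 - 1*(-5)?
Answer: 222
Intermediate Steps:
N(n) = 3 (N(n) = -2 + 5 = 3)
225 - f(N(-3)) = 225 - 1*3 = 225 - 3 = 222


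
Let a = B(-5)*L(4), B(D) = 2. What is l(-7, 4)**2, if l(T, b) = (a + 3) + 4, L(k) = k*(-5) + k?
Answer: 625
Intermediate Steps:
L(k) = -4*k (L(k) = -5*k + k = -4*k)
a = -32 (a = 2*(-4*4) = 2*(-16) = -32)
l(T, b) = -25 (l(T, b) = (-32 + 3) + 4 = -29 + 4 = -25)
l(-7, 4)**2 = (-25)**2 = 625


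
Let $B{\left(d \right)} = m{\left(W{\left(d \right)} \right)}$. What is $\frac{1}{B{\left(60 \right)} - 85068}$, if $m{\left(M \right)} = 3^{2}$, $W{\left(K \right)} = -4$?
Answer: $- \frac{1}{85059} \approx -1.1757 \cdot 10^{-5}$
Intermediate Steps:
$m{\left(M \right)} = 9$
$B{\left(d \right)} = 9$
$\frac{1}{B{\left(60 \right)} - 85068} = \frac{1}{9 - 85068} = \frac{1}{-85059} = - \frac{1}{85059}$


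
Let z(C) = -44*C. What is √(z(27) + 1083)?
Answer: I*√105 ≈ 10.247*I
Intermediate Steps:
√(z(27) + 1083) = √(-44*27 + 1083) = √(-1188 + 1083) = √(-105) = I*√105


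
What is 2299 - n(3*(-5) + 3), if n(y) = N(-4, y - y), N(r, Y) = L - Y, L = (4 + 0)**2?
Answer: 2283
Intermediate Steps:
L = 16 (L = 4**2 = 16)
N(r, Y) = 16 - Y
n(y) = 16 (n(y) = 16 - (y - y) = 16 - 1*0 = 16 + 0 = 16)
2299 - n(3*(-5) + 3) = 2299 - 1*16 = 2299 - 16 = 2283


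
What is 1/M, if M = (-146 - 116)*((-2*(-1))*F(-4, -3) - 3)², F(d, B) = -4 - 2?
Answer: -1/58950 ≈ -1.6964e-5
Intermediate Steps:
F(d, B) = -6
M = -58950 (M = (-146 - 116)*(-2*(-1)*(-6) - 3)² = -262*(2*(-6) - 3)² = -262*(-12 - 3)² = -262*(-15)² = -262*225 = -58950)
1/M = 1/(-58950) = -1/58950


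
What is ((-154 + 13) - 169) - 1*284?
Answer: -594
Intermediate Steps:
((-154 + 13) - 169) - 1*284 = (-141 - 169) - 284 = -310 - 284 = -594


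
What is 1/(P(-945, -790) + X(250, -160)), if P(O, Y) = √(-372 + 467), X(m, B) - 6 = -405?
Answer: -21/8374 - √95/159106 ≈ -0.0025690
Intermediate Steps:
X(m, B) = -399 (X(m, B) = 6 - 405 = -399)
P(O, Y) = √95
1/(P(-945, -790) + X(250, -160)) = 1/(√95 - 399) = 1/(-399 + √95)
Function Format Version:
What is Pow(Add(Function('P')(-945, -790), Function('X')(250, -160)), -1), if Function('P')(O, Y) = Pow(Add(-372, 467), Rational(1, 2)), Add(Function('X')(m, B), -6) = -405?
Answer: Add(Rational(-21, 8374), Mul(Rational(-1, 159106), Pow(95, Rational(1, 2)))) ≈ -0.0025690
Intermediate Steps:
Function('X')(m, B) = -399 (Function('X')(m, B) = Add(6, -405) = -399)
Function('P')(O, Y) = Pow(95, Rational(1, 2))
Pow(Add(Function('P')(-945, -790), Function('X')(250, -160)), -1) = Pow(Add(Pow(95, Rational(1, 2)), -399), -1) = Pow(Add(-399, Pow(95, Rational(1, 2))), -1)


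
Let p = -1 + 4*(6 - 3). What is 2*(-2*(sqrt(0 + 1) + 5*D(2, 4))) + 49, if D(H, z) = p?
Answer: -175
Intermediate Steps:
p = 11 (p = -1 + 4*3 = -1 + 12 = 11)
D(H, z) = 11
2*(-2*(sqrt(0 + 1) + 5*D(2, 4))) + 49 = 2*(-2*(sqrt(0 + 1) + 5*11)) + 49 = 2*(-2*(sqrt(1) + 55)) + 49 = 2*(-2*(1 + 55)) + 49 = 2*(-2*56) + 49 = 2*(-112) + 49 = -224 + 49 = -175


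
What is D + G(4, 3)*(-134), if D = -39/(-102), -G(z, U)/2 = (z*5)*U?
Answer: 546733/34 ≈ 16080.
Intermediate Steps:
G(z, U) = -10*U*z (G(z, U) = -2*z*5*U = -2*5*z*U = -10*U*z)
D = 13/34 (D = -39*(-1/102) = 13/34 ≈ 0.38235)
D + G(4, 3)*(-134) = 13/34 - 10*3*4*(-134) = 13/34 - 120*(-134) = 13/34 + 16080 = 546733/34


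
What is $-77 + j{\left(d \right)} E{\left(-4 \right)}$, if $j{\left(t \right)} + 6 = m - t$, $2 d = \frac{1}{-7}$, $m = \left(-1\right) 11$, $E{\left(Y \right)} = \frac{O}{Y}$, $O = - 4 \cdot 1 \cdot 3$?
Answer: $- \frac{1789}{14} \approx -127.79$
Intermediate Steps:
$O = -12$ ($O = \left(-4\right) 3 = -12$)
$E{\left(Y \right)} = - \frac{12}{Y}$
$m = -11$
$d = - \frac{1}{14}$ ($d = \frac{1}{2 \left(-7\right)} = \frac{1}{2} \left(- \frac{1}{7}\right) = - \frac{1}{14} \approx -0.071429$)
$j{\left(t \right)} = -17 - t$ ($j{\left(t \right)} = -6 - \left(11 + t\right) = -17 - t$)
$-77 + j{\left(d \right)} E{\left(-4 \right)} = -77 + \left(-17 - - \frac{1}{14}\right) \left(- \frac{12}{-4}\right) = -77 + \left(-17 + \frac{1}{14}\right) \left(\left(-12\right) \left(- \frac{1}{4}\right)\right) = -77 - \frac{711}{14} = - \frac{1789}{14}$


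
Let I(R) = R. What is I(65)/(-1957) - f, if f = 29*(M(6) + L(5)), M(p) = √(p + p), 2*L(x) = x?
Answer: -283895/3914 - 58*√3 ≈ -172.99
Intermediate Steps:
L(x) = x/2
M(p) = √2*√p (M(p) = √(2*p) = √2*√p)
f = 145/2 + 58*√3 (f = 29*(√2*√6 + (½)*5) = 29*(2*√3 + 5/2) = 29*(5/2 + 2*√3) = 145/2 + 58*√3 ≈ 172.96)
I(65)/(-1957) - f = 65/(-1957) - (145/2 + 58*√3) = 65*(-1/1957) + (-145/2 - 58*√3) = -65/1957 + (-145/2 - 58*√3) = -283895/3914 - 58*√3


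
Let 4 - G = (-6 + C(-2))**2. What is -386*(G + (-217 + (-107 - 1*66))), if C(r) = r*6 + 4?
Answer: 224652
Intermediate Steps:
C(r) = 4 + 6*r (C(r) = 6*r + 4 = 4 + 6*r)
G = -192 (G = 4 - (-6 + (4 + 6*(-2)))**2 = 4 - (-6 + (4 - 12))**2 = 4 - (-6 - 8)**2 = 4 - 1*(-14)**2 = 4 - 1*196 = 4 - 196 = -192)
-386*(G + (-217 + (-107 - 1*66))) = -386*(-192 + (-217 + (-107 - 1*66))) = -386*(-192 + (-217 + (-107 - 66))) = -386*(-192 + (-217 - 173)) = -386*(-192 - 390) = -386*(-582) = 224652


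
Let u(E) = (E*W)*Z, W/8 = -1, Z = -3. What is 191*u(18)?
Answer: 82512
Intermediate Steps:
W = -8 (W = 8*(-1) = -8)
u(E) = 24*E (u(E) = (E*(-8))*(-3) = -8*E*(-3) = 24*E)
191*u(18) = 191*(24*18) = 191*432 = 82512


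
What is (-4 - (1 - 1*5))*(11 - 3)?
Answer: 0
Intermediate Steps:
(-4 - (1 - 1*5))*(11 - 3) = (-4 - (1 - 5))*8 = (-4 - 1*(-4))*8 = (-4 + 4)*8 = 0*8 = 0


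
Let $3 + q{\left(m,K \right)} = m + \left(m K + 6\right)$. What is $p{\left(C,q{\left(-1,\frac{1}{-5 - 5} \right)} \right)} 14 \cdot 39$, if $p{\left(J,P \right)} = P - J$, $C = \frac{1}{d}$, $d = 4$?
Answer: $\frac{10101}{10} \approx 1010.1$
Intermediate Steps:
$q{\left(m,K \right)} = 3 + m + K m$ ($q{\left(m,K \right)} = -3 + \left(m + \left(m K + 6\right)\right) = -3 + \left(m + \left(K m + 6\right)\right) = -3 + \left(m + \left(6 + K m\right)\right) = -3 + \left(6 + m + K m\right) = 3 + m + K m$)
$C = \frac{1}{4} \approx 0.25$
$p{\left(C,q{\left(-1,\frac{1}{-5 - 5} \right)} \right)} 14 \cdot 39 = \left(\left(3 - 1 + \frac{1}{-5 - 5} \left(-1\right)\right) - \frac{1}{4}\right) 14 \cdot 39 = \left(\left(3 - 1 + \frac{1}{-10} \left(-1\right)\right) - \frac{1}{4}\right) 14 \cdot 39 = \left(\left(3 - 1 - - \frac{1}{10}\right) - \frac{1}{4}\right) 14 \cdot 39 = \left(\left(3 - 1 + \frac{1}{10}\right) - \frac{1}{4}\right) 14 \cdot 39 = \left(\frac{21}{10} - \frac{1}{4}\right) 14 \cdot 39 = \frac{37}{20} \cdot 14 \cdot 39 = \frac{259}{10} \cdot 39 = \frac{10101}{10}$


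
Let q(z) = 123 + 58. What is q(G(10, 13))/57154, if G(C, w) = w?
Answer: 181/57154 ≈ 0.0031669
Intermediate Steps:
q(z) = 181
q(G(10, 13))/57154 = 181/57154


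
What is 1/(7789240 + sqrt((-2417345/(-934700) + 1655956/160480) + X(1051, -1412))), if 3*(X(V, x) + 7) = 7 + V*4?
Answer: 8762933323060800/68256590755732330738409 - 2*sqrt(446001184325784666930)/68256590755732330738409 ≈ 1.2838e-7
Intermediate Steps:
X(V, x) = -14/3 + 4*V/3 (X(V, x) = -7 + (7 + V*4)/3 = -7 + (7 + 4*V)/3 = -7 + (7/3 + 4*V/3) = -14/3 + 4*V/3)
1/(7789240 + sqrt((-2417345/(-934700) + 1655956/160480) + X(1051, -1412))) = 1/(7789240 + sqrt((-2417345/(-934700) + 1655956/160480) + (-14/3 + (4/3)*1051))) = 1/(7789240 + sqrt((-2417345*(-1/934700) + 1655956*(1/160480)) + (-14/3 + 4204/3))) = 1/(7789240 + sqrt((483469/186940 + 413989/40120) + 4190/3)) = 1/(7789240 + sqrt(4839393997/375001640 + 4190/3)) = 1/(7789240 + sqrt(1585775053591/1125004920)) = 1/(7789240 + sqrt(446001184325784666930)/562502460)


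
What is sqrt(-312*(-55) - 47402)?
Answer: I*sqrt(30242) ≈ 173.9*I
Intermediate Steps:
sqrt(-312*(-55) - 47402) = sqrt(17160 - 47402) = sqrt(-30242) = I*sqrt(30242)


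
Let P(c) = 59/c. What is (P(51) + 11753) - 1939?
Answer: 500573/51 ≈ 9815.2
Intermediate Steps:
(P(51) + 11753) - 1939 = (59/51 + 11753) - 1939 = 599462/51 - 1939 = 500573/51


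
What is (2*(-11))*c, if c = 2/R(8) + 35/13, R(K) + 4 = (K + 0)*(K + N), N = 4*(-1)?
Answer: -5533/91 ≈ -60.802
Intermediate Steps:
N = -4
R(K) = -4 + K*(-4 + K) (R(K) = -4 + (K + 0)*(K - 4) = -4 + K*(-4 + K))
c = 503/182 (c = 2/(-4 + 8² - 4*8) + 35/13 = 2/(-4 + 64 - 32) + 35*(1/13) = 2/28 + 35/13 = 2*(1/28) + 35/13 = 1/14 + 35/13 = 503/182 ≈ 2.7637)
(2*(-11))*c = (2*(-11))*(503/182) = -22*503/182 = -5533/91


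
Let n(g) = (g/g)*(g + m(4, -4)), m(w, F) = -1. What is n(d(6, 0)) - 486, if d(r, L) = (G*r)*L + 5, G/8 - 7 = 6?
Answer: -482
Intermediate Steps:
G = 104 (G = 56 + 8*6 = 56 + 48 = 104)
d(r, L) = 5 + 104*L*r (d(r, L) = (104*r)*L + 5 = 104*L*r + 5 = 5 + 104*L*r)
n(g) = -1 + g (n(g) = (g/g)*(g - 1) = 1*(-1 + g) = -1 + g)
n(d(6, 0)) - 486 = (-1 + (5 + 104*0*6)) - 486 = (-1 + (5 + 0)) - 486 = (-1 + 5) - 486 = 4 - 486 = -482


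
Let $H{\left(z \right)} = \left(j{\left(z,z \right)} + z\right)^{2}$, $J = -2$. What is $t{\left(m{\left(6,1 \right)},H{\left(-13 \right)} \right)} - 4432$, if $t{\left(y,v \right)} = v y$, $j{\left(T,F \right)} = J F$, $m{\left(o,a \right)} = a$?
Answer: $-4263$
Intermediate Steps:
$j{\left(T,F \right)} = - 2 F$
$H{\left(z \right)} = z^{2}$ ($H{\left(z \right)} = \left(- 2 z + z\right)^{2} = \left(- z\right)^{2} = z^{2}$)
$t{\left(m{\left(6,1 \right)},H{\left(-13 \right)} \right)} - 4432 = \left(-13\right)^{2} \cdot 1 - 4432 = 169 \cdot 1 - 4432 = 169 - 4432 = -4263$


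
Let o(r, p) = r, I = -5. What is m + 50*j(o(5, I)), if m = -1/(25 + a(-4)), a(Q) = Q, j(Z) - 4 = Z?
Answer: 9449/21 ≈ 449.95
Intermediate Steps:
j(Z) = 4 + Z
m = -1/21 (m = -1/(25 - 4) = -1/21 ≈ -0.047619)
m + 50*j(o(5, I)) = -1/21 + 50*(4 + 5) = -1/21 + 50*9 = -1/21 + 450 = 9449/21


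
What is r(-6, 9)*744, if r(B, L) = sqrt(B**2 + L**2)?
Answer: 2232*sqrt(13) ≈ 8047.6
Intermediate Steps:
r(-6, 9)*744 = sqrt((-6)**2 + 9**2)*744 = sqrt(36 + 81)*744 = sqrt(117)*744 = (3*sqrt(13))*744 = 2232*sqrt(13)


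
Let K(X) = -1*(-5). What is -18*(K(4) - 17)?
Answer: 216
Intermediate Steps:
K(X) = 5
-18*(K(4) - 17) = -18*(5 - 17) = -18*(-12) = 216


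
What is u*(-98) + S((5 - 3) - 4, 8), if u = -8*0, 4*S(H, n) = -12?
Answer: -3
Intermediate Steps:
S(H, n) = -3 (S(H, n) = (¼)*(-12) = -3)
u = 0
u*(-98) + S((5 - 3) - 4, 8) = 0*(-98) - 3 = 0 - 3 = -3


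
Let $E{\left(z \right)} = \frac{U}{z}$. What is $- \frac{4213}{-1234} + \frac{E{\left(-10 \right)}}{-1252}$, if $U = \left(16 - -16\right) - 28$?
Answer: $\frac{3296981}{965605} \approx 3.4144$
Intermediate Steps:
$U = 4$ ($U = \left(16 + 16\right) - 28 = 32 - 28 = 4$)
$E{\left(z \right)} = \frac{4}{z}$
$- \frac{4213}{-1234} + \frac{E{\left(-10 \right)}}{-1252} = - \frac{4213}{-1234} + \frac{4 \frac{1}{-10}}{-1252} = \left(-4213\right) \left(- \frac{1}{1234}\right) + 4 \left(- \frac{1}{10}\right) \left(- \frac{1}{1252}\right) = \frac{4213}{1234} - - \frac{1}{3130} = \frac{4213}{1234} + \frac{1}{3130} = \frac{3296981}{965605}$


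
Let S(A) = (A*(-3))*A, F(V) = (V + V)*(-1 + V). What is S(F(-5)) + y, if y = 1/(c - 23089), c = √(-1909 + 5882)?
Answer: -5757457861489/533097948 - √3973/533097948 ≈ -10800.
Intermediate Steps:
F(V) = 2*V*(-1 + V) (F(V) = (2*V)*(-1 + V) = 2*V*(-1 + V))
c = √3973 ≈ 63.032
S(A) = -3*A² (S(A) = (-3*A)*A = -3*A²)
y = 1/(-23089 + √3973) (y = 1/(√3973 - 23089) = 1/(-23089 + √3973) ≈ -4.3429e-5)
S(F(-5)) + y = -3*100*(-1 - 5)² + (-23089/533097948 - √3973/533097948) = -3*(2*(-5)*(-6))² + (-23089/533097948 - √3973/533097948) = -3*60² + (-23089/533097948 - √3973/533097948) = -3*3600 + (-23089/533097948 - √3973/533097948) = -10800 + (-23089/533097948 - √3973/533097948) = -5757457861489/533097948 - √3973/533097948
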